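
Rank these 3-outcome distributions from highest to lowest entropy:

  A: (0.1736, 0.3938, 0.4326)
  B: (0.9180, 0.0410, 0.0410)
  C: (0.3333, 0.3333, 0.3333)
C > A > B

Key insight: Entropy is maximized by uniform distributions and minimized by concentrated distributions.

- Uniform distributions have maximum entropy log₂(3) = 1.5850 bits
- The more "peaked" or concentrated a distribution, the lower its entropy

Entropies:
  H(A) = 1.4910 bits
  H(B) = 0.4912 bits
  H(C) = 1.5850 bits

Ranking: C > A > B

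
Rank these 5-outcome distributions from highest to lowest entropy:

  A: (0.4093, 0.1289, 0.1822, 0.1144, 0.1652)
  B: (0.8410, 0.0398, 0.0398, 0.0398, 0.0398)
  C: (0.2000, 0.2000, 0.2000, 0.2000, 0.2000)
C > A > B

Key insight: Entropy is maximized by uniform distributions and minimized by concentrated distributions.

- Uniform distributions have maximum entropy log₂(5) = 2.3219 bits
- The more "peaked" or concentrated a distribution, the lower its entropy

Entropies:
  H(A) = 2.1430 bits
  H(B) = 0.9499 bits
  H(C) = 2.3219 bits

Ranking: C > A > B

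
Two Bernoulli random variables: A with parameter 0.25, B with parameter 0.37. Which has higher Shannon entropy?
B

For binary distributions, entropy is maximized at p=0.5 and decreases as p moves toward 0 or 1.

H(A) = H(0.25) = 0.8113 bits
H(B) = H(0.37) = 0.9507 bits

Distribution B (p=0.37) is closer to uniform (p=0.5), so it has higher entropy.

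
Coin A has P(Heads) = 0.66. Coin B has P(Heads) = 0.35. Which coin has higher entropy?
B

For binary distributions, entropy is maximized at p=0.5 and decreases as p moves toward 0 or 1.

H(A) = H(0.66) = 0.9248 bits
H(B) = H(0.35) = 0.9341 bits

Distribution B (p=0.35) is closer to uniform (p=0.5), so it has higher entropy.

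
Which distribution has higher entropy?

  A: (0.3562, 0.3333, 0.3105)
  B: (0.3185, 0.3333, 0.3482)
B

Both distributions are close to uniform, making this a harder comparison.

H(A) = 1.5827 bits
H(B) = 1.5840 bits

The distribution closer to uniform has higher entropy.
Answer: B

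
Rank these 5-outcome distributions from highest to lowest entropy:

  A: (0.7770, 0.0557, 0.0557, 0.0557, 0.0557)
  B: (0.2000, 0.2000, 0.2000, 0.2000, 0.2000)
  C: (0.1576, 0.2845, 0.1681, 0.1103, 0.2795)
B > C > A

Key insight: Entropy is maximized by uniform distributions and minimized by concentrated distributions.

- Uniform distributions have maximum entropy log₂(5) = 2.3219 bits
- The more "peaked" or concentrated a distribution, the lower its entropy

Entropies:
  H(A) = 1.2116 bits
  H(B) = 2.3219 bits
  H(C) = 2.2334 bits

Ranking: B > C > A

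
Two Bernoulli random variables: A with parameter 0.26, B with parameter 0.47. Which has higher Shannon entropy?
B

For binary distributions, entropy is maximized at p=0.5 and decreases as p moves toward 0 or 1.

H(A) = H(0.26) = 0.8267 bits
H(B) = H(0.47) = 0.9974 bits

Distribution B (p=0.47) is closer to uniform (p=0.5), so it has higher entropy.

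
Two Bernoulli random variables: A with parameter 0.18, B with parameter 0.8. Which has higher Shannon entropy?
B

For binary distributions, entropy is maximized at p=0.5 and decreases as p moves toward 0 or 1.

H(A) = H(0.18) = 0.6801 bits
H(B) = H(0.8) = 0.7219 bits

Distribution B (p=0.8) is closer to uniform (p=0.5), so it has higher entropy.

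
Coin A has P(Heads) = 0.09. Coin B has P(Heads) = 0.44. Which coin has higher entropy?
B

For binary distributions, entropy is maximized at p=0.5 and decreases as p moves toward 0 or 1.

H(A) = H(0.09) = 0.4365 bits
H(B) = H(0.44) = 0.9896 bits

Distribution B (p=0.44) is closer to uniform (p=0.5), so it has higher entropy.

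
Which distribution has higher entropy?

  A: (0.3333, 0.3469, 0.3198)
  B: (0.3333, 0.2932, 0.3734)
A

Both distributions are close to uniform, making this a harder comparison.

H(A) = 1.5842 bits
H(B) = 1.5780 bits

The distribution closer to uniform has higher entropy.
Answer: A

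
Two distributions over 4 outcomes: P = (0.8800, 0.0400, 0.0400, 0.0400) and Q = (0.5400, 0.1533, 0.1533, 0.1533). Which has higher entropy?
Q

P is highly concentrated on one outcome (88%), making it nearly deterministic. Q spreads its mass more evenly (max 54%). The more spread-out distribution has higher entropy: H(P) ≈ 0.720 bits, H(Q) ≈ 1.724 bits.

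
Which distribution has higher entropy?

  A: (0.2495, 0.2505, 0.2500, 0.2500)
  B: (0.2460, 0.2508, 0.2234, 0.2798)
A

Both distributions are close to uniform, making this a harder comparison.

H(A) = 2.0000 bits
H(B) = 1.9954 bits

The distribution closer to uniform has higher entropy.
Answer: A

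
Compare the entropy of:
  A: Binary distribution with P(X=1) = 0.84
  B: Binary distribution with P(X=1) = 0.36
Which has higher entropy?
B

For binary distributions, entropy is maximized at p=0.5 and decreases as p moves toward 0 or 1.

H(A) = H(0.84) = 0.6343 bits
H(B) = H(0.36) = 0.9427 bits

Distribution B (p=0.36) is closer to uniform (p=0.5), so it has higher entropy.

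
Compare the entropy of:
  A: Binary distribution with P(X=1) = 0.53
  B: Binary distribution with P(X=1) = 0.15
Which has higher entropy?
A

For binary distributions, entropy is maximized at p=0.5 and decreases as p moves toward 0 or 1.

H(A) = H(0.53) = 0.9974 bits
H(B) = H(0.15) = 0.6098 bits

Distribution A (p=0.53) is closer to uniform (p=0.5), so it has higher entropy.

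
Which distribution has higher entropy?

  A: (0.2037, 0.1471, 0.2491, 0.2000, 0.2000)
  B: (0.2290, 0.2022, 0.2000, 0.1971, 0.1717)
B

Both distributions are close to uniform, making this a harder comparison.

H(A) = 2.3027 bits
H(B) = 2.3160 bits

The distribution closer to uniform has higher entropy.
Answer: B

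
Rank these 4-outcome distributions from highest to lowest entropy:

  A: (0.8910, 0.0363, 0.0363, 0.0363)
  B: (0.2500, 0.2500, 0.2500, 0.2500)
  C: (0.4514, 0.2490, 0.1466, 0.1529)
B > C > A

Key insight: Entropy is maximized by uniform distributions and minimized by concentrated distributions.

- Uniform distributions have maximum entropy log₂(4) = 2.0000 bits
- The more "peaked" or concentrated a distribution, the lower its entropy

Entropies:
  H(A) = 0.6697 bits
  H(B) = 2.0000 bits
  H(C) = 1.8378 bits

Ranking: B > C > A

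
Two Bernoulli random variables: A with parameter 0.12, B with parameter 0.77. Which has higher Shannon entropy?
B

For binary distributions, entropy is maximized at p=0.5 and decreases as p moves toward 0 or 1.

H(A) = H(0.12) = 0.5294 bits
H(B) = H(0.77) = 0.7780 bits

Distribution B (p=0.77) is closer to uniform (p=0.5), so it has higher entropy.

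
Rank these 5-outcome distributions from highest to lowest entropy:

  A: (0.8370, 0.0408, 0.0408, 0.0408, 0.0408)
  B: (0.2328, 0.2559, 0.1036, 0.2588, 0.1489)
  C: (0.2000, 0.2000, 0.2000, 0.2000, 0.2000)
C > B > A

Key insight: Entropy is maximized by uniform distributions and minimized by concentrated distributions.

- Uniform distributions have maximum entropy log₂(5) = 2.3219 bits
- The more "peaked" or concentrated a distribution, the lower its entropy

Entropies:
  H(A) = 0.9674 bits
  H(B) = 2.2454 bits
  H(C) = 2.3219 bits

Ranking: C > B > A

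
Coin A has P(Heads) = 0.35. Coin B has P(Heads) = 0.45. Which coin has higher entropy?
B

For binary distributions, entropy is maximized at p=0.5 and decreases as p moves toward 0 or 1.

H(A) = H(0.35) = 0.9341 bits
H(B) = H(0.45) = 0.9928 bits

Distribution B (p=0.45) is closer to uniform (p=0.5), so it has higher entropy.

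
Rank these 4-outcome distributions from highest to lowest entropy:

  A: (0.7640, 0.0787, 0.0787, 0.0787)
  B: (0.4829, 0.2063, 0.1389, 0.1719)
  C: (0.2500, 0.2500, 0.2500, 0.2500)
C > B > A

Key insight: Entropy is maximized by uniform distributions and minimized by concentrated distributions.

- Uniform distributions have maximum entropy log₂(4) = 2.0000 bits
- The more "peaked" or concentrated a distribution, the lower its entropy

Entropies:
  H(A) = 1.1624 bits
  H(B) = 1.8093 bits
  H(C) = 2.0000 bits

Ranking: C > B > A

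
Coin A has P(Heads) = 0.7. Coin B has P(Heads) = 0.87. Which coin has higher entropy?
A

For binary distributions, entropy is maximized at p=0.5 and decreases as p moves toward 0 or 1.

H(A) = H(0.7) = 0.8813 bits
H(B) = H(0.87) = 0.5574 bits

Distribution A (p=0.7) is closer to uniform (p=0.5), so it has higher entropy.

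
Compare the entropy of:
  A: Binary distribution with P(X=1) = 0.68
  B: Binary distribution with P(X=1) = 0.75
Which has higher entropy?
A

For binary distributions, entropy is maximized at p=0.5 and decreases as p moves toward 0 or 1.

H(A) = H(0.68) = 0.9044 bits
H(B) = H(0.75) = 0.8113 bits

Distribution A (p=0.68) is closer to uniform (p=0.5), so it has higher entropy.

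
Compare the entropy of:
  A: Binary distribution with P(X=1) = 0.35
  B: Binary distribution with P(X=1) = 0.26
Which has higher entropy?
A

For binary distributions, entropy is maximized at p=0.5 and decreases as p moves toward 0 or 1.

H(A) = H(0.35) = 0.9341 bits
H(B) = H(0.26) = 0.8267 bits

Distribution A (p=0.35) is closer to uniform (p=0.5), so it has higher entropy.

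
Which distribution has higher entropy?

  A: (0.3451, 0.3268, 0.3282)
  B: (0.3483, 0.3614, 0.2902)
A

Both distributions are close to uniform, making this a harder comparison.

H(A) = 1.5845 bits
H(B) = 1.5786 bits

The distribution closer to uniform has higher entropy.
Answer: A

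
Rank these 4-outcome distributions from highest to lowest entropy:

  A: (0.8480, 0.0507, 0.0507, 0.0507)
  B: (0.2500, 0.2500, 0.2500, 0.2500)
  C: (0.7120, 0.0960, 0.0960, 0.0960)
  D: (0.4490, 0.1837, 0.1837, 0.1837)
B > D > C > A

Key insight: Entropy is maximized by uniform distributions and minimized by concentrated distributions.

Entropies:
  H(A) = 0.8557 bits
  H(B) = 2.0000 bits
  H(C) = 1.3226 bits
  H(D) = 1.8658 bits

Ranking: B > D > C > A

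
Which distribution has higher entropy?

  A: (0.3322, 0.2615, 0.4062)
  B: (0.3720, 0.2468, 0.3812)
A

Both distributions are close to uniform, making this a harder comparison.

H(A) = 1.5622 bits
H(B) = 1.5593 bits

The distribution closer to uniform has higher entropy.
Answer: A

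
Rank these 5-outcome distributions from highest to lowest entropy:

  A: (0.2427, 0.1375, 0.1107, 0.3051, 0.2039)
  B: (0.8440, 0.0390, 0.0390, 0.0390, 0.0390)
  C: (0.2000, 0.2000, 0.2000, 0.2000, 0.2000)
C > A > B

Key insight: Entropy is maximized by uniform distributions and minimized by concentrated distributions.

- Uniform distributions have maximum entropy log₂(5) = 2.3219 bits
- The more "peaked" or concentrated a distribution, the lower its entropy

Entropies:
  H(A) = 2.2313 bits
  H(B) = 0.9367 bits
  H(C) = 2.3219 bits

Ranking: C > A > B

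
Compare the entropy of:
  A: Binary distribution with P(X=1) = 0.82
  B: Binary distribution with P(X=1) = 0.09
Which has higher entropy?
A

For binary distributions, entropy is maximized at p=0.5 and decreases as p moves toward 0 or 1.

H(A) = H(0.82) = 0.6801 bits
H(B) = H(0.09) = 0.4365 bits

Distribution A (p=0.82) is closer to uniform (p=0.5), so it has higher entropy.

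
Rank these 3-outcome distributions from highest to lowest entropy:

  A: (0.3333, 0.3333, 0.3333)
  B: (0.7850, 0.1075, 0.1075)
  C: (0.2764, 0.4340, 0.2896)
A > C > B

Key insight: Entropy is maximized by uniform distributions and minimized by concentrated distributions.

- Uniform distributions have maximum entropy log₂(3) = 1.5850 bits
- The more "peaked" or concentrated a distribution, the lower its entropy

Entropies:
  H(A) = 1.5850 bits
  H(B) = 0.9659 bits
  H(C) = 1.5531 bits

Ranking: A > C > B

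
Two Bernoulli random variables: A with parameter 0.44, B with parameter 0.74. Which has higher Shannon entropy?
A

For binary distributions, entropy is maximized at p=0.5 and decreases as p moves toward 0 or 1.

H(A) = H(0.44) = 0.9896 bits
H(B) = H(0.74) = 0.8267 bits

Distribution A (p=0.44) is closer to uniform (p=0.5), so it has higher entropy.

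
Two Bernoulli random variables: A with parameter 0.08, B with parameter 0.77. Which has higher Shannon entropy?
B

For binary distributions, entropy is maximized at p=0.5 and decreases as p moves toward 0 or 1.

H(A) = H(0.08) = 0.4022 bits
H(B) = H(0.77) = 0.7780 bits

Distribution B (p=0.77) is closer to uniform (p=0.5), so it has higher entropy.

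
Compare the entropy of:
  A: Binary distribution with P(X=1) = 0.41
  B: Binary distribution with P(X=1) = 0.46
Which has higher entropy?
B

For binary distributions, entropy is maximized at p=0.5 and decreases as p moves toward 0 or 1.

H(A) = H(0.41) = 0.9765 bits
H(B) = H(0.46) = 0.9954 bits

Distribution B (p=0.46) is closer to uniform (p=0.5), so it has higher entropy.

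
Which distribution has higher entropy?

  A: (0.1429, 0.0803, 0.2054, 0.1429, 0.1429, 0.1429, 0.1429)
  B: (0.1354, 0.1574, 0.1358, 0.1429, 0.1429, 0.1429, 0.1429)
B

Both distributions are close to uniform, making this a harder comparison.

H(A) = 2.7665 bits
H(B) = 2.8058 bits

The distribution closer to uniform has higher entropy.
Answer: B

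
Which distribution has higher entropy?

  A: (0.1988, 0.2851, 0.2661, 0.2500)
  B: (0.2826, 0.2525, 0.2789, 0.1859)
A

Both distributions are close to uniform, making this a harder comparison.

H(A) = 1.9877 bits
H(B) = 1.9817 bits

The distribution closer to uniform has higher entropy.
Answer: A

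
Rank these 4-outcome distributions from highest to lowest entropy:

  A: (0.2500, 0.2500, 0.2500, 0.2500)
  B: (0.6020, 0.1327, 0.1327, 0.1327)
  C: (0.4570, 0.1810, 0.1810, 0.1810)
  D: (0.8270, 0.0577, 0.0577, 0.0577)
A > C > B > D

Key insight: Entropy is maximized by uniform distributions and minimized by concentrated distributions.

Entropies:
  H(A) = 2.0000 bits
  H(B) = 1.6006 bits
  H(C) = 1.8553 bits
  H(D) = 0.9387 bits

Ranking: A > C > B > D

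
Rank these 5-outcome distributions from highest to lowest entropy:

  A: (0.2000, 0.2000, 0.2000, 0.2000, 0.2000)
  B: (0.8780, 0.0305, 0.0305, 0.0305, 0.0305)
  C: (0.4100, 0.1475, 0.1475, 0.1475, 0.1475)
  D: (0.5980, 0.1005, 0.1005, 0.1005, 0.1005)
A > C > D > B

Key insight: Entropy is maximized by uniform distributions and minimized by concentrated distributions.

Entropies:
  H(A) = 2.3219 bits
  H(B) = 0.7791 bits
  H(C) = 2.1565 bits
  H(D) = 1.7761 bits

Ranking: A > C > D > B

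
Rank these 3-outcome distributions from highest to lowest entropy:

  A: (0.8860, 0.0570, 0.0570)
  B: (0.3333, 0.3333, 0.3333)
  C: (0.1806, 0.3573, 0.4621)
B > C > A

Key insight: Entropy is maximized by uniform distributions and minimized by concentrated distributions.

- Uniform distributions have maximum entropy log₂(3) = 1.5850 bits
- The more "peaked" or concentrated a distribution, the lower its entropy

Entropies:
  H(A) = 0.6259 bits
  H(B) = 1.5850 bits
  H(C) = 1.4911 bits

Ranking: B > C > A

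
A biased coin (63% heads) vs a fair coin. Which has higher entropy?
Fair coin

The fair coin is uniform (p=0.5), maximizing binary entropy at 1 bit. The biased coin has H(0.63) ≈ 0.951 bits — its outcome is more predictable, so its entropy is lower.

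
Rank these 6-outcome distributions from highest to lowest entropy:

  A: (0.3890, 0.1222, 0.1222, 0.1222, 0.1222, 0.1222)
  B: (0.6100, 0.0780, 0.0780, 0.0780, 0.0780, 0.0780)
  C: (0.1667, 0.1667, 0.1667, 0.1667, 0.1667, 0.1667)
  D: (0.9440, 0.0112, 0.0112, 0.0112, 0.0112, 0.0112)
C > A > B > D

Key insight: Entropy is maximized by uniform distributions and minimized by concentrated distributions.

Entropies:
  H(A) = 2.3828 bits
  H(B) = 1.8704 bits
  H(C) = 2.5850 bits
  H(D) = 0.4414 bits

Ranking: C > A > B > D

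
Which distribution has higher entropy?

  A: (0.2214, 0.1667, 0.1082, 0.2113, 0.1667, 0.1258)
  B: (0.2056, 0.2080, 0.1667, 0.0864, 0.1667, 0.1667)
A

Both distributions are close to uniform, making this a harder comparison.

H(A) = 2.5405 bits
H(B) = 2.5382 bits

The distribution closer to uniform has higher entropy.
Answer: A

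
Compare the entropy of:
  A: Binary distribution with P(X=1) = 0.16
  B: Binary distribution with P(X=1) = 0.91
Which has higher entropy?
A

For binary distributions, entropy is maximized at p=0.5 and decreases as p moves toward 0 or 1.

H(A) = H(0.16) = 0.6343 bits
H(B) = H(0.91) = 0.4365 bits

Distribution A (p=0.16) is closer to uniform (p=0.5), so it has higher entropy.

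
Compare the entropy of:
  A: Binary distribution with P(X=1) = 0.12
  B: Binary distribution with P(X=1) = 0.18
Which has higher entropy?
B

For binary distributions, entropy is maximized at p=0.5 and decreases as p moves toward 0 or 1.

H(A) = H(0.12) = 0.5294 bits
H(B) = H(0.18) = 0.6801 bits

Distribution B (p=0.18) is closer to uniform (p=0.5), so it has higher entropy.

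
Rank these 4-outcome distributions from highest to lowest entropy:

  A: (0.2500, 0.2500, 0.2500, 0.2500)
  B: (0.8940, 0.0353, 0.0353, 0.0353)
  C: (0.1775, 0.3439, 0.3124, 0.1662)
A > C > B

Key insight: Entropy is maximized by uniform distributions and minimized by concentrated distributions.

- Uniform distributions have maximum entropy log₂(4) = 2.0000 bits
- The more "peaked" or concentrated a distribution, the lower its entropy

Entropies:
  H(A) = 2.0000 bits
  H(B) = 0.6557 bits
  H(C) = 1.9270 bits

Ranking: A > C > B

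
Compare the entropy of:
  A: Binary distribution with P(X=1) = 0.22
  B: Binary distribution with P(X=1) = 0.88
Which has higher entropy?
A

For binary distributions, entropy is maximized at p=0.5 and decreases as p moves toward 0 or 1.

H(A) = H(0.22) = 0.7602 bits
H(B) = H(0.88) = 0.5294 bits

Distribution A (p=0.22) is closer to uniform (p=0.5), so it has higher entropy.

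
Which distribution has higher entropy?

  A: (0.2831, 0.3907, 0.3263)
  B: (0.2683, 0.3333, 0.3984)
A

Both distributions are close to uniform, making this a harder comparison.

H(A) = 1.5724 bits
H(B) = 1.5665 bits

The distribution closer to uniform has higher entropy.
Answer: A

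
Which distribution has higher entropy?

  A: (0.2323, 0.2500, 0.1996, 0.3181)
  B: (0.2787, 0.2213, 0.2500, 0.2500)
B

Both distributions are close to uniform, making this a harder comparison.

H(A) = 1.9789 bits
H(B) = 1.9952 bits

The distribution closer to uniform has higher entropy.
Answer: B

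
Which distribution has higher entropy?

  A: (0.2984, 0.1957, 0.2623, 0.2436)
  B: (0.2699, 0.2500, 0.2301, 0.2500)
B

Both distributions are close to uniform, making this a harder comparison.

H(A) = 1.9839 bits
H(B) = 1.9977 bits

The distribution closer to uniform has higher entropy.
Answer: B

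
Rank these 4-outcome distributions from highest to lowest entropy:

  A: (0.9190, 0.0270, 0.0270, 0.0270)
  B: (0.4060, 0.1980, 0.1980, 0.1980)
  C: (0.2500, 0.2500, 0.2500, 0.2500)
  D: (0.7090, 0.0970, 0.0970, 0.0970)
C > B > D > A

Key insight: Entropy is maximized by uniform distributions and minimized by concentrated distributions.

Entropies:
  H(A) = 0.5341 bits
  H(B) = 1.9158 bits
  H(C) = 2.0000 bits
  H(D) = 1.3312 bits

Ranking: C > B > D > A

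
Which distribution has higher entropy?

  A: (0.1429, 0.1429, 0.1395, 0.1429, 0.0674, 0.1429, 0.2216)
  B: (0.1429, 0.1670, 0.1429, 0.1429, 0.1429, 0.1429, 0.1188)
B

Both distributions are close to uniform, making this a harder comparison.

H(A) = 2.7448 bits
H(B) = 2.8015 bits

The distribution closer to uniform has higher entropy.
Answer: B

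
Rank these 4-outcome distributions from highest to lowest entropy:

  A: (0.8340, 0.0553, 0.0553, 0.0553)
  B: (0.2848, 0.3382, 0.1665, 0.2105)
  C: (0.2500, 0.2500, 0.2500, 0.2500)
C > B > A

Key insight: Entropy is maximized by uniform distributions and minimized by concentrated distributions.

- Uniform distributions have maximum entropy log₂(4) = 2.0000 bits
- The more "peaked" or concentrated a distribution, the lower its entropy

Entropies:
  H(A) = 0.9116 bits
  H(B) = 1.9489 bits
  H(C) = 2.0000 bits

Ranking: C > B > A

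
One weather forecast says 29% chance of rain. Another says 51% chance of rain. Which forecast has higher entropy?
51% forecast

Treat each forecast as a Bernoulli distribution. Binary entropy is maximized at p=0.5 and falls off symmetrically toward 0 or 1. The 51% forecast is closer to 50%, so it is more uncertain. H(29%) ≈ 0.869 bits, H(51%) ≈ 1.000 bits.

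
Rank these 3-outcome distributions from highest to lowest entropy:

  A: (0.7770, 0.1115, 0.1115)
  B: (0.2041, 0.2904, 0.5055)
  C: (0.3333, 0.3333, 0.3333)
C > B > A

Key insight: Entropy is maximized by uniform distributions and minimized by concentrated distributions.

- Uniform distributions have maximum entropy log₂(3) = 1.5850 bits
- The more "peaked" or concentrated a distribution, the lower its entropy

Entropies:
  H(A) = 0.9886 bits
  H(B) = 1.4835 bits
  H(C) = 1.5850 bits

Ranking: C > B > A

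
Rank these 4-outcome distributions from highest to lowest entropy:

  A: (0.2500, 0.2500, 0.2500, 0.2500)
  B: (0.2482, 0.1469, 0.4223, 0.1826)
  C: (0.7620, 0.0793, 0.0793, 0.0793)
A > B > C

Key insight: Entropy is maximized by uniform distributions and minimized by concentrated distributions.

- Uniform distributions have maximum entropy log₂(4) = 2.0000 bits
- The more "peaked" or concentrated a distribution, the lower its entropy

Entropies:
  H(A) = 2.0000 bits
  H(B) = 1.8786 bits
  H(C) = 1.1689 bits

Ranking: A > B > C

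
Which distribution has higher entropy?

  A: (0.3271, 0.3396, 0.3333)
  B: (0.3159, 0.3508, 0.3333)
A

Both distributions are close to uniform, making this a harder comparison.

H(A) = 1.5848 bits
H(B) = 1.5836 bits

The distribution closer to uniform has higher entropy.
Answer: A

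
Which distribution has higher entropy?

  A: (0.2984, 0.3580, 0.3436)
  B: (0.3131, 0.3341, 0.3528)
B

Both distributions are close to uniform, making this a harder comparison.

H(A) = 1.5807 bits
H(B) = 1.5833 bits

The distribution closer to uniform has higher entropy.
Answer: B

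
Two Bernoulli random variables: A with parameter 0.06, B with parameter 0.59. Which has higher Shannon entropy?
B

For binary distributions, entropy is maximized at p=0.5 and decreases as p moves toward 0 or 1.

H(A) = H(0.06) = 0.3274 bits
H(B) = H(0.59) = 0.9765 bits

Distribution B (p=0.59) is closer to uniform (p=0.5), so it has higher entropy.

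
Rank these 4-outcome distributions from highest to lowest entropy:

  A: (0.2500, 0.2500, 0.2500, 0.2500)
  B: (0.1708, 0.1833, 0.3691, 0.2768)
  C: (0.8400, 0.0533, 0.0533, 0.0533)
A > B > C

Key insight: Entropy is maximized by uniform distributions and minimized by concentrated distributions.

- Uniform distributions have maximum entropy log₂(4) = 2.0000 bits
- The more "peaked" or concentrated a distribution, the lower its entropy

Entropies:
  H(A) = 2.0000 bits
  H(B) = 1.9278 bits
  H(C) = 0.8879 bits

Ranking: A > B > C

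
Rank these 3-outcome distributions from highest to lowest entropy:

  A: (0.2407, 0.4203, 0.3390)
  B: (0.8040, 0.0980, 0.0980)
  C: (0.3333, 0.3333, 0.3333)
C > A > B

Key insight: Entropy is maximized by uniform distributions and minimized by concentrated distributions.

- Uniform distributions have maximum entropy log₂(3) = 1.5850 bits
- The more "peaked" or concentrated a distribution, the lower its entropy

Entropies:
  H(A) = 1.5492 bits
  H(B) = 0.9099 bits
  H(C) = 1.5850 bits

Ranking: C > A > B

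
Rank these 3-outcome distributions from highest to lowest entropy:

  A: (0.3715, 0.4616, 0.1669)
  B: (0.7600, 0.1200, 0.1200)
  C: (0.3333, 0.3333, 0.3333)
C > A > B

Key insight: Entropy is maximized by uniform distributions and minimized by concentrated distributions.

- Uniform distributions have maximum entropy log₂(3) = 1.5850 bits
- The more "peaked" or concentrated a distribution, the lower its entropy

Entropies:
  H(A) = 1.4766 bits
  H(B) = 1.0350 bits
  H(C) = 1.5850 bits

Ranking: C > A > B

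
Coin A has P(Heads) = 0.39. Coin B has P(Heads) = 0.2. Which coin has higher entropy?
A

For binary distributions, entropy is maximized at p=0.5 and decreases as p moves toward 0 or 1.

H(A) = H(0.39) = 0.9648 bits
H(B) = H(0.2) = 0.7219 bits

Distribution A (p=0.39) is closer to uniform (p=0.5), so it has higher entropy.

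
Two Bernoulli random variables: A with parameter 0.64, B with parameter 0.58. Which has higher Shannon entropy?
B

For binary distributions, entropy is maximized at p=0.5 and decreases as p moves toward 0 or 1.

H(A) = H(0.64) = 0.9427 bits
H(B) = H(0.58) = 0.9815 bits

Distribution B (p=0.58) is closer to uniform (p=0.5), so it has higher entropy.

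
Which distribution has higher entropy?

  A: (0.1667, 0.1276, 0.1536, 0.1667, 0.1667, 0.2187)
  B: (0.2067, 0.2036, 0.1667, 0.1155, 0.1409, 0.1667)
A

Both distributions are close to uniform, making this a harder comparison.

H(A) = 2.5664 bits
H(B) = 2.5573 bits

The distribution closer to uniform has higher entropy.
Answer: A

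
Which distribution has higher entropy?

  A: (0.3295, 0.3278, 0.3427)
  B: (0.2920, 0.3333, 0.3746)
A

Both distributions are close to uniform, making this a harder comparison.

H(A) = 1.5847 bits
H(B) = 1.5776 bits

The distribution closer to uniform has higher entropy.
Answer: A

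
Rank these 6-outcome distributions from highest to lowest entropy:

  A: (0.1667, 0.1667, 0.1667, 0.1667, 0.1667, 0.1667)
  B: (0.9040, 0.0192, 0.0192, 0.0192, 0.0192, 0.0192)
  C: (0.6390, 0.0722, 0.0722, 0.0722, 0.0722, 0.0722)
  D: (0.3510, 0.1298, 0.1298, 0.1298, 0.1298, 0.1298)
A > D > C > B

Key insight: Entropy is maximized by uniform distributions and minimized by concentrated distributions.

Entropies:
  H(A) = 2.5850 bits
  H(B) = 0.6791 bits
  H(C) = 1.7817 bits
  H(D) = 2.4419 bits

Ranking: A > D > C > B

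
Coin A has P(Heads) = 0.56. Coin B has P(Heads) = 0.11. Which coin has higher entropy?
A

For binary distributions, entropy is maximized at p=0.5 and decreases as p moves toward 0 or 1.

H(A) = H(0.56) = 0.9896 bits
H(B) = H(0.11) = 0.4999 bits

Distribution A (p=0.56) is closer to uniform (p=0.5), so it has higher entropy.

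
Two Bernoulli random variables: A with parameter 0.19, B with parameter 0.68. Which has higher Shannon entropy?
B

For binary distributions, entropy is maximized at p=0.5 and decreases as p moves toward 0 or 1.

H(A) = H(0.19) = 0.7015 bits
H(B) = H(0.68) = 0.9044 bits

Distribution B (p=0.68) is closer to uniform (p=0.5), so it has higher entropy.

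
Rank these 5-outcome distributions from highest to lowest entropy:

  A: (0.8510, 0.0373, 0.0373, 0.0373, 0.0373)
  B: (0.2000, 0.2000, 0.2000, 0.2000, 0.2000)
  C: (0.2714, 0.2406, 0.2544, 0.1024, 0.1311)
B > C > A

Key insight: Entropy is maximized by uniform distributions and minimized by concentrated distributions.

- Uniform distributions have maximum entropy log₂(5) = 2.3219 bits
- The more "peaked" or concentrated a distribution, the lower its entropy

Entropies:
  H(A) = 0.9053 bits
  H(B) = 2.3219 bits
  H(C) = 2.2286 bits

Ranking: B > C > A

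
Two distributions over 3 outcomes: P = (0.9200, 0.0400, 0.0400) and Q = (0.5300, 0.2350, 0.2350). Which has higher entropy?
Q

P is highly concentrated on one outcome (92%), making it nearly deterministic. Q spreads its mass more evenly (max 53%). The more spread-out distribution has higher entropy: H(P) ≈ 0.482 bits, H(Q) ≈ 1.467 bits.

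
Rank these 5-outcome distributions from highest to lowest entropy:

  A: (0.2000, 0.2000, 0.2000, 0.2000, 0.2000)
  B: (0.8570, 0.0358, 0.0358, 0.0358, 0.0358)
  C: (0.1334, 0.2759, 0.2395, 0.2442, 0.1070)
A > C > B

Key insight: Entropy is maximized by uniform distributions and minimized by concentrated distributions.

- Uniform distributions have maximum entropy log₂(5) = 2.3219 bits
- The more "peaked" or concentrated a distribution, the lower its entropy

Entropies:
  H(A) = 2.3219 bits
  H(B) = 0.8780 bits
  H(C) = 2.2357 bits

Ranking: A > C > B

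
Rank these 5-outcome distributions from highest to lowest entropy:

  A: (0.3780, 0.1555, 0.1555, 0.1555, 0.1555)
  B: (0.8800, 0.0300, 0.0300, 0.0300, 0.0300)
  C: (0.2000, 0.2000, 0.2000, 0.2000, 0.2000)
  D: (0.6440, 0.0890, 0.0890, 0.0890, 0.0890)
C > A > D > B

Key insight: Entropy is maximized by uniform distributions and minimized by concentrated distributions.

Entropies:
  H(A) = 2.2006 bits
  H(B) = 0.7694 bits
  H(C) = 2.3219 bits
  H(D) = 1.6513 bits

Ranking: C > A > D > B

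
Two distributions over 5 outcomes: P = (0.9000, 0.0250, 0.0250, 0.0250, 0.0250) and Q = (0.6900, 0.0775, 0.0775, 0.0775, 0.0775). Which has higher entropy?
Q

P is highly concentrated on one outcome (90%), making it nearly deterministic. Q spreads its mass more evenly (max 69%). The more spread-out distribution has higher entropy: H(P) ≈ 0.669 bits, H(Q) ≈ 1.513 bits.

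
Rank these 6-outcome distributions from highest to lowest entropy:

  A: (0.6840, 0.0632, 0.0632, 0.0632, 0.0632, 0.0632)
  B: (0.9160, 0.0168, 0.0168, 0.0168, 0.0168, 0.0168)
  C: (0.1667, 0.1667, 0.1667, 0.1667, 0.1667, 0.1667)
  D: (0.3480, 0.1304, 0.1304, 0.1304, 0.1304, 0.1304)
C > D > A > B

Key insight: Entropy is maximized by uniform distributions and minimized by concentrated distributions.

Entropies:
  H(A) = 1.6337 bits
  H(B) = 0.6112 bits
  H(C) = 2.5850 bits
  H(D) = 2.4462 bits

Ranking: C > D > A > B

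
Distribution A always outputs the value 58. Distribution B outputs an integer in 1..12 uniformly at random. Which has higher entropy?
B

A is deterministic, so H(A) = 0. B is uniform over 12 outcomes, so H(B) = log₂(12) = 3.585 bits. Any distribution with genuine randomness has higher entropy than a deterministic one.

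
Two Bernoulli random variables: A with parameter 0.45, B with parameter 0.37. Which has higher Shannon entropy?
A

For binary distributions, entropy is maximized at p=0.5 and decreases as p moves toward 0 or 1.

H(A) = H(0.45) = 0.9928 bits
H(B) = H(0.37) = 0.9507 bits

Distribution A (p=0.45) is closer to uniform (p=0.5), so it has higher entropy.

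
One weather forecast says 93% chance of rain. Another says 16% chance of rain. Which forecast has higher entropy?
16% forecast

Treat each forecast as a Bernoulli distribution. Binary entropy is maximized at p=0.5 and falls off symmetrically toward 0 or 1. The 16% forecast is closer to 50%, so it is more uncertain. H(93%) ≈ 0.366 bits, H(16%) ≈ 0.634 bits.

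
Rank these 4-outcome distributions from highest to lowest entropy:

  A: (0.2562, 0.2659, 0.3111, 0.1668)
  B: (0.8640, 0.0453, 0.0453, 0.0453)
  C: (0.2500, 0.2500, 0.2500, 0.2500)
C > A > B

Key insight: Entropy is maximized by uniform distributions and minimized by concentrated distributions.

- Uniform distributions have maximum entropy log₂(4) = 2.0000 bits
- The more "peaked" or concentrated a distribution, the lower its entropy

Entropies:
  H(A) = 1.9665 bits
  H(B) = 0.7892 bits
  H(C) = 2.0000 bits

Ranking: C > A > B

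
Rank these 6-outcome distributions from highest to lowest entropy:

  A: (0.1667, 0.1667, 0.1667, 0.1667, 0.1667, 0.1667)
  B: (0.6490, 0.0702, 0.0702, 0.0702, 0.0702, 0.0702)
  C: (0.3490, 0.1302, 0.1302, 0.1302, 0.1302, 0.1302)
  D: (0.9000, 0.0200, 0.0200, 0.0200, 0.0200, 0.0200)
A > C > B > D

Key insight: Entropy is maximized by uniform distributions and minimized by concentrated distributions.

Entropies:
  H(A) = 2.5850 bits
  H(B) = 1.7500 bits
  H(C) = 2.4447 bits
  H(D) = 0.7012 bits

Ranking: A > C > B > D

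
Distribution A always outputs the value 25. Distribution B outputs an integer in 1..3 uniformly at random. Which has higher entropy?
B

A is deterministic, so H(A) = 0. B is uniform over 3 outcomes, so H(B) = log₂(3) = 1.585 bits. Any distribution with genuine randomness has higher entropy than a deterministic one.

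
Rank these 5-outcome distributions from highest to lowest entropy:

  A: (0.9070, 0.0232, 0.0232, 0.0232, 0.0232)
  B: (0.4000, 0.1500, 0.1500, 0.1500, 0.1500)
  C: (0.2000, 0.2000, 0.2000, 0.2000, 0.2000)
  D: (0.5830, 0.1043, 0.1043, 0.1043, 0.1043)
C > B > D > A

Key insight: Entropy is maximized by uniform distributions and minimized by concentrated distributions.

Entropies:
  H(A) = 0.6324 bits
  H(B) = 2.1710 bits
  H(C) = 2.3219 bits
  H(D) = 1.8140 bits

Ranking: C > B > D > A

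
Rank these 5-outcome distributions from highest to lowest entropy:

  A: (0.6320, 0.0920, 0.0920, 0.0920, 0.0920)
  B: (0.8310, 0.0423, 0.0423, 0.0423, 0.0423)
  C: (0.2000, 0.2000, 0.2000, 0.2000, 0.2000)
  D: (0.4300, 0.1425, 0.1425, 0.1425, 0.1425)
C > D > A > B

Key insight: Entropy is maximized by uniform distributions and minimized by concentrated distributions.

Entropies:
  H(A) = 1.6851 bits
  H(B) = 0.9934 bits
  H(C) = 2.3219 bits
  H(D) = 2.1258 bits

Ranking: C > D > A > B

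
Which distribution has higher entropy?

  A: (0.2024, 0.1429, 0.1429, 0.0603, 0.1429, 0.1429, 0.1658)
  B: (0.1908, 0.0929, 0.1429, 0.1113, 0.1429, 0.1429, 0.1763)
B

Both distributions are close to uniform, making this a harder comparison.

H(A) = 2.7449 bits
H(B) = 2.7718 bits

The distribution closer to uniform has higher entropy.
Answer: B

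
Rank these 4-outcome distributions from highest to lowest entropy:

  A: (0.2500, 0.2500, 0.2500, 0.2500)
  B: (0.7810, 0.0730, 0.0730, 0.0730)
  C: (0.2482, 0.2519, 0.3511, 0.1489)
A > C > B

Key insight: Entropy is maximized by uniform distributions and minimized by concentrated distributions.

- Uniform distributions have maximum entropy log₂(4) = 2.0000 bits
- The more "peaked" or concentrated a distribution, the lower its entropy

Entropies:
  H(A) = 2.0000 bits
  H(B) = 1.1054 bits
  H(C) = 1.9393 bits

Ranking: A > C > B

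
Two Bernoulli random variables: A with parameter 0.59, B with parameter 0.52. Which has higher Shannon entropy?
B

For binary distributions, entropy is maximized at p=0.5 and decreases as p moves toward 0 or 1.

H(A) = H(0.59) = 0.9765 bits
H(B) = H(0.52) = 0.9988 bits

Distribution B (p=0.52) is closer to uniform (p=0.5), so it has higher entropy.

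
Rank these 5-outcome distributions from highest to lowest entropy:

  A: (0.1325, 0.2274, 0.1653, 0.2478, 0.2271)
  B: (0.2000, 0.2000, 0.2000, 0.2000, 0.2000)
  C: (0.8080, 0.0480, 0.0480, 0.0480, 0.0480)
B > A > C

Key insight: Entropy is maximized by uniform distributions and minimized by concentrated distributions.

- Uniform distributions have maximum entropy log₂(5) = 2.3219 bits
- The more "peaked" or concentrated a distribution, the lower its entropy

Entropies:
  H(A) = 2.2859 bits
  H(B) = 2.3219 bits
  H(C) = 1.0896 bits

Ranking: B > A > C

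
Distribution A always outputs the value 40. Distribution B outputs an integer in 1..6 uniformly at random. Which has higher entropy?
B

A is deterministic, so H(A) = 0. B is uniform over 6 outcomes, so H(B) = log₂(6) = 2.585 bits. Any distribution with genuine randomness has higher entropy than a deterministic one.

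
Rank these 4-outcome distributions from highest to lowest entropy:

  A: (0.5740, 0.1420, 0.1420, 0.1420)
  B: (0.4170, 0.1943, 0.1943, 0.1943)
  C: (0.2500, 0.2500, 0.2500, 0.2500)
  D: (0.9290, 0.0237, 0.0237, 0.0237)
C > B > A > D

Key insight: Entropy is maximized by uniform distributions and minimized by concentrated distributions.

Entropies:
  H(A) = 1.6593 bits
  H(B) = 1.9041 bits
  H(C) = 2.0000 bits
  H(D) = 0.4822 bits

Ranking: C > B > A > D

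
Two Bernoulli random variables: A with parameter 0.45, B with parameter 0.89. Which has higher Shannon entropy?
A

For binary distributions, entropy is maximized at p=0.5 and decreases as p moves toward 0 or 1.

H(A) = H(0.45) = 0.9928 bits
H(B) = H(0.89) = 0.4999 bits

Distribution A (p=0.45) is closer to uniform (p=0.5), so it has higher entropy.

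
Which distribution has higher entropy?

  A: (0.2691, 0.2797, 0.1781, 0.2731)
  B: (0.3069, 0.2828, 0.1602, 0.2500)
A

Both distributions are close to uniform, making this a harder comparison.

H(A) = 1.9784 bits
H(B) = 1.9616 bits

The distribution closer to uniform has higher entropy.
Answer: A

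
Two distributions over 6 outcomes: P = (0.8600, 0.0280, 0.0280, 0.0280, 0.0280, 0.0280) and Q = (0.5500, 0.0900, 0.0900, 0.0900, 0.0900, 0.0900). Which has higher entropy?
Q

P is highly concentrated on one outcome (86%), making it nearly deterministic. Q spreads its mass more evenly (max 55%). The more spread-out distribution has higher entropy: H(P) ≈ 0.909 bits, H(Q) ≈ 2.038 bits.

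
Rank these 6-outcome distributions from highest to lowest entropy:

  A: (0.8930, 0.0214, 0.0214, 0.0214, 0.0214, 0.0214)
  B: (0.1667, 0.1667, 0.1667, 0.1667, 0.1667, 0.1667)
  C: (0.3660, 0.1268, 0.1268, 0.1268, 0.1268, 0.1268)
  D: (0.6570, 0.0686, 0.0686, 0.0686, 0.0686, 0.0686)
B > C > D > A

Key insight: Entropy is maximized by uniform distributions and minimized by concentrated distributions.

Entropies:
  H(A) = 0.7392 bits
  H(B) = 2.5850 bits
  H(C) = 2.4197 bits
  H(D) = 1.7241 bits

Ranking: B > C > D > A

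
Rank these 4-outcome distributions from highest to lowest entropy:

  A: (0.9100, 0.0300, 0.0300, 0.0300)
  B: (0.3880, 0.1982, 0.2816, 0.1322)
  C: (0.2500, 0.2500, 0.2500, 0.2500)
C > B > A

Key insight: Entropy is maximized by uniform distributions and minimized by concentrated distributions.

- Uniform distributions have maximum entropy log₂(4) = 2.0000 bits
- The more "peaked" or concentrated a distribution, the lower its entropy

Entropies:
  H(A) = 0.5791 bits
  H(B) = 1.8935 bits
  H(C) = 2.0000 bits

Ranking: C > B > A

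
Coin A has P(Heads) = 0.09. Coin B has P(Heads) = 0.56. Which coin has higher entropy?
B

For binary distributions, entropy is maximized at p=0.5 and decreases as p moves toward 0 or 1.

H(A) = H(0.09) = 0.4365 bits
H(B) = H(0.56) = 0.9896 bits

Distribution B (p=0.56) is closer to uniform (p=0.5), so it has higher entropy.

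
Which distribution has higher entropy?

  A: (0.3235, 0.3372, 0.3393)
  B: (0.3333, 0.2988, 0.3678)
A

Both distributions are close to uniform, making this a harder comparison.

H(A) = 1.5846 bits
H(B) = 1.5798 bits

The distribution closer to uniform has higher entropy.
Answer: A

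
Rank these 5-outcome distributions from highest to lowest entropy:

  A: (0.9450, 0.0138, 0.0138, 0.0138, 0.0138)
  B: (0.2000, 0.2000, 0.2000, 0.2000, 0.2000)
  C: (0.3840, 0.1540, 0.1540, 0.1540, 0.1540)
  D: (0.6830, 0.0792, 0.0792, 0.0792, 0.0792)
B > C > D > A

Key insight: Entropy is maximized by uniform distributions and minimized by concentrated distributions.

Entropies:
  H(A) = 0.4173 bits
  H(B) = 2.3219 bits
  H(C) = 2.1928 bits
  H(D) = 1.5351 bits

Ranking: B > C > D > A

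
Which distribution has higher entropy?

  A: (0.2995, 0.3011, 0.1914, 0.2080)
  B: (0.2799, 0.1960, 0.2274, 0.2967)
B

Both distributions are close to uniform, making this a harder comparison.

H(A) = 1.9701 bits
H(B) = 1.9810 bits

The distribution closer to uniform has higher entropy.
Answer: B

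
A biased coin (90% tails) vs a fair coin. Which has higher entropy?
Fair coin

The fair coin is uniform (p=0.5), maximizing binary entropy at 1 bit. The biased coin has H(0.90) ≈ 0.469 bits — its outcome is more predictable, so its entropy is lower.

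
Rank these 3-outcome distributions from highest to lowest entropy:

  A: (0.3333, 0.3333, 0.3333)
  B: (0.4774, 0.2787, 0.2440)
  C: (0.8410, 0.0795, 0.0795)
A > B > C

Key insight: Entropy is maximized by uniform distributions and minimized by concentrated distributions.

- Uniform distributions have maximum entropy log₂(3) = 1.5850 bits
- The more "peaked" or concentrated a distribution, the lower its entropy

Entropies:
  H(A) = 1.5850 bits
  H(B) = 1.5195 bits
  H(C) = 0.7909 bits

Ranking: A > B > C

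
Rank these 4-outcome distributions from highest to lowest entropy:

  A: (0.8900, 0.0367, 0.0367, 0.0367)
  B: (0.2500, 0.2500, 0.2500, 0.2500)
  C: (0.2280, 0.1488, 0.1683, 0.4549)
B > C > A

Key insight: Entropy is maximized by uniform distributions and minimized by concentrated distributions.

- Uniform distributions have maximum entropy log₂(4) = 2.0000 bits
- The more "peaked" or concentrated a distribution, the lower its entropy

Entropies:
  H(A) = 0.6743 bits
  H(B) = 2.0000 bits
  H(C) = 1.8449 bits

Ranking: B > C > A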